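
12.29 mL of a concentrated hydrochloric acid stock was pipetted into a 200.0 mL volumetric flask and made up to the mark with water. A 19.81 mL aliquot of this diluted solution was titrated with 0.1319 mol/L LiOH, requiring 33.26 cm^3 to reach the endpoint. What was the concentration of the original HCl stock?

3.60 M

n(LiOH) = 0.1319 x 0.03326 = 0.004387 mol.
n(HCl) in the aliquot = 0.004387 mol.
[diluted HCl] = 0.004387 / 0.01981 = 0.2215 M.
Dilution factor = 200.0/12.29 = 16.27, so [stock] = 0.2215 x 16.27 = 3.60 M.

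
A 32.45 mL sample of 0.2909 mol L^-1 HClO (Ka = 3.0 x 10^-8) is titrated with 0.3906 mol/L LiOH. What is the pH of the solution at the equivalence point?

n(HClO) = 0.2909 x 0.03245 = 0.009440 mol; V(LiOH) at equivalence = 0.009440/0.3906 = 0.02417 L.
At equivalence all the acid is converted to ClO-; total volume = 0.03245 + 0.02417 = 0.05662 L, so [ClO-] = 0.009440/0.05662 = 0.1667 M.
Kb = Kw/Ka = 1.0e-14 / 3.0 x 10^-8 = 3.33e-7.
[OH^-] = sqrt(Kb x [ClO-]) = sqrt(3.33e-7 x 0.1667) = 0.000236 M.
pOH = 3.63, so pH = 14.00 - 3.63 = 10.37.

10.37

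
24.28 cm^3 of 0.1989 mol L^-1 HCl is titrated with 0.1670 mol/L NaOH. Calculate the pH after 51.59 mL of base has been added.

12.70

n(acid) = 0.1989 x 0.02428 = 0.004829 mol; n(NaOH) added = 0.1670 x 0.05159 = 0.008616 mol.
Base is in excess by 0.008616 - 0.004829 = 0.003786 mol in a total volume of 0.07587 L.
[OH^-] = 0.003786/0.07587 = 0.04990 M, so pOH = 1.30 and pH = 14.00 - 1.30 = 12.70.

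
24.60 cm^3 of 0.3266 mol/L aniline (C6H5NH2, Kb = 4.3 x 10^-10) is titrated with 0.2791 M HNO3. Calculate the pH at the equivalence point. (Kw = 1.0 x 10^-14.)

n(C6H5NH2) = 0.3266 x 0.02460 = 0.008034 mol; V(HNO3) at equivalence = 0.008034/0.2791 = 0.02879 L.
At equivalence the base is fully converted to C6H5NH3+; total volume = 0.05339 L, so [C6H5NH3+] = 0.008034/0.05339 = 0.1505 M.
Ka(C6H5NH3+) = Kw/Kb = 1.0e-14 / 4.3 x 10^-10 = 2.33e-5.
[H^+] = sqrt(Ka x [C6H5NH3+]) = sqrt(2.33e-5 x 0.1505) = 0.00187 M.
pH = -log(0.00187) = 2.73.

2.73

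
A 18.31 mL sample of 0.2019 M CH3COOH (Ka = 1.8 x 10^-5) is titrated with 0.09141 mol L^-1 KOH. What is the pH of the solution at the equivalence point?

8.77

n(CH3COOH) = 0.2019 x 0.01831 = 0.003697 mol; V(KOH) at equivalence = 0.003697/0.09141 = 0.04044 L.
At equivalence all the acid is converted to CH3COO-; total volume = 0.01831 + 0.04044 = 0.05875 L, so [CH3COO-] = 0.003697/0.05875 = 0.06292 M.
Kb = Kw/Ka = 1.0e-14 / 1.8 x 10^-5 = 5.56e-10.
[OH^-] = sqrt(Kb x [CH3COO-]) = sqrt(5.56e-10 x 0.06292) = 5.91e-6 M.
pOH = 5.23, so pH = 14.00 - 5.23 = 8.77.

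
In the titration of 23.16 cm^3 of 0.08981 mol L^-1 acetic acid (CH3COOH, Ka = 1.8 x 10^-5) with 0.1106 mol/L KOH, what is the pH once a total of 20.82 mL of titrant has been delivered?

11.70

n(acid) = 0.08981 x 0.02316 = 0.002080 mol; n(KOH) added = 0.1106 x 0.02082 = 0.002303 mol.
Base is in excess by 0.002303 - 0.002080 = 0.0002227 mol in a total volume of 0.04398 L.
[OH^-] = 0.0002227/0.04398 = 0.005063 M, so pOH = 2.30 and pH = 14.00 - 2.30 = 11.70.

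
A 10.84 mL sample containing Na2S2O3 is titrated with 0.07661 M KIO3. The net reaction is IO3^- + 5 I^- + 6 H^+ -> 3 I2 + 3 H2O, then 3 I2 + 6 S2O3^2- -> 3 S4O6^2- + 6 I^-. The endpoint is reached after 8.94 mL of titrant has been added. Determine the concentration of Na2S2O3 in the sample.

n(KIO3) = 0.07661 x 0.008940 = 0.0006849 mol.
From the balanced equation, 1 mol KIO3 reacts with 6 mol Na2S2O3, so n(Na2S2O3) = 0.0006849 x 6/1 = 0.004109 mol.
[Na2S2O3] = 0.004109 / 0.01084 L = 0.379 M.

0.379 M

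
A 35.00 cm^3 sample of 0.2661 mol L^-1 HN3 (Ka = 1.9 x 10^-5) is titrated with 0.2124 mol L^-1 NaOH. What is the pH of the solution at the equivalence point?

8.90

n(HN3) = 0.2661 x 0.03500 = 0.009313 mol; V(NaOH) at equivalence = 0.009313/0.2124 = 0.04385 L.
At equivalence all the acid is converted to N3-; total volume = 0.03500 + 0.04385 = 0.07885 L, so [N3-] = 0.009313/0.07885 = 0.1181 M.
Kb = Kw/Ka = 1.0e-14 / 1.9 x 10^-5 = 5.26e-10.
[OH^-] = sqrt(Kb x [N3-]) = sqrt(5.26e-10 x 0.1181) = 7.88e-6 M.
pOH = 5.10, so pH = 14.00 - 5.10 = 8.90.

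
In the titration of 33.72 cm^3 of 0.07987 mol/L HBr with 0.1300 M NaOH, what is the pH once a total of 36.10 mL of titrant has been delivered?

12.46

n(acid) = 0.07987 x 0.03372 = 0.002693 mol; n(NaOH) added = 0.1300 x 0.03610 = 0.004693 mol.
Base is in excess by 0.004693 - 0.002693 = 0.002000 mol in a total volume of 0.06982 L.
[OH^-] = 0.002000/0.06982 = 0.02864 M, so pOH = 1.54 and pH = 14.00 - 1.54 = 12.46.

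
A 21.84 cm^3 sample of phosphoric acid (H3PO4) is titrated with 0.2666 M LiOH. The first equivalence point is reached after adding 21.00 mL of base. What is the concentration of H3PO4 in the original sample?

0.256 M

n(LiOH) = 0.2666 x 0.02100 = 0.005599 mol.
At the first equivalence point, 1 mol OH^- react per mol H3PO4, so n(H3PO4) = 0.005599 / 1 = 0.005599 mol.
[H3PO4] = 0.005599 / 0.02184 L = 0.256 M.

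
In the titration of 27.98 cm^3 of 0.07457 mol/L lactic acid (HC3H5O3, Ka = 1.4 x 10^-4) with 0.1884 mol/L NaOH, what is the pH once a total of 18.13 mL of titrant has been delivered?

12.46

n(acid) = 0.07457 x 0.02798 = 0.002086 mol; n(NaOH) added = 0.1884 x 0.01813 = 0.003416 mol.
Base is in excess by 0.003416 - 0.002086 = 0.001329 mol in a total volume of 0.04611 L.
[OH^-] = 0.001329/0.04611 = 0.02883 M, so pOH = 1.54 and pH = 14.00 - 1.54 = 12.46.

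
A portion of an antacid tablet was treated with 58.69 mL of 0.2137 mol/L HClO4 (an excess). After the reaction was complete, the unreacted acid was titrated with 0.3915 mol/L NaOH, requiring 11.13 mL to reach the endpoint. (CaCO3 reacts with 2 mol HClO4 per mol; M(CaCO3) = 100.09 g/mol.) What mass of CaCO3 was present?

Total n(HClO4) added = 0.2137 x 0.05869 = 0.01254 mol.
n(NaOH) used = 0.3915 x 0.01113 = 0.004357 mol, which equals the excess n(HClO4).
So n(HClO4) consumed by the sample = 0.01254 - 0.004357 = 0.008185 mol.
n(CaCO3) = 0.008185 / 2 = 0.004092 mol.
mass = 0.004092 mol x 100.09 g/mol = 0.410 g.

0.410 g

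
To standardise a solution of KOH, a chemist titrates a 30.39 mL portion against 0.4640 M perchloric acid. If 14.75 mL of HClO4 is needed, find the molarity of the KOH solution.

n(HClO4) delivered = 0.4640 x 0.01475 = 0.006844 mol.
For a 1:1 reaction, n(KOH) = 0.006844 mol.
[KOH] = 0.006844 mol / 0.03039 L = 0.225 M.

0.225 M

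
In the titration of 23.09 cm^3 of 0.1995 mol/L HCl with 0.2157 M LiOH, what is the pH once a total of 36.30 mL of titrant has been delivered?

n(acid) = 0.1995 x 0.02309 = 0.004606 mol; n(LiOH) added = 0.2157 x 0.03630 = 0.007830 mol.
Base is in excess by 0.007830 - 0.004606 = 0.003223 mol in a total volume of 0.05939 L.
[OH^-] = 0.003223/0.05939 = 0.05428 M, so pOH = 1.27 and pH = 14.00 - 1.27 = 12.73.

12.73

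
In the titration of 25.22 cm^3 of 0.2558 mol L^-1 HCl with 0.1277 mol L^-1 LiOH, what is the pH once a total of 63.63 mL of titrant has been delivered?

n(acid) = 0.2558 x 0.02522 = 0.006451 mol; n(LiOH) added = 0.1277 x 0.06363 = 0.008126 mol.
Base is in excess by 0.008126 - 0.006451 = 0.001674 mol in a total volume of 0.08885 L.
[OH^-] = 0.001674/0.08885 = 0.01884 M, so pOH = 1.72 and pH = 14.00 - 1.72 = 12.28.

12.28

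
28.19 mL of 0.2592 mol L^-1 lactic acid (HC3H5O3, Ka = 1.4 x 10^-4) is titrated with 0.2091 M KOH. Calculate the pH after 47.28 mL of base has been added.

n(acid) = 0.2592 x 0.02819 = 0.007307 mol; n(KOH) added = 0.2091 x 0.04728 = 0.009886 mol.
Base is in excess by 0.009886 - 0.007307 = 0.002579 mol in a total volume of 0.07547 L.
[OH^-] = 0.002579/0.07547 = 0.03418 M, so pOH = 1.47 and pH = 14.00 - 1.47 = 12.53.

12.53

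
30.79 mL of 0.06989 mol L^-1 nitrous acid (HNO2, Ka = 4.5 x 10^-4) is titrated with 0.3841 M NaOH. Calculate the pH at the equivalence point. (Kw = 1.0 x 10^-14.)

n(HNO2) = 0.06989 x 0.03079 = 0.002152 mol; V(NaOH) at equivalence = 0.002152/0.3841 = 0.005602 L.
At equivalence all the acid is converted to NO2-; total volume = 0.03079 + 0.005602 = 0.03639 L, so [NO2-] = 0.002152/0.03639 = 0.05913 M.
Kb = Kw/Ka = 1.0e-14 / 4.5 x 10^-4 = 2.22e-11.
[OH^-] = sqrt(Kb x [NO2-]) = sqrt(2.22e-11 x 0.05913) = 1.15e-6 M.
pOH = 5.94, so pH = 14.00 - 5.94 = 8.06.

8.06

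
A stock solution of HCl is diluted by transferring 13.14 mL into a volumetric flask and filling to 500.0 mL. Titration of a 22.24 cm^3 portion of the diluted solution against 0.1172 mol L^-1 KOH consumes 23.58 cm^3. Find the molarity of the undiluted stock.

n(KOH) = 0.1172 x 0.02358 = 0.002764 mol.
n(HCl) in the aliquot = 0.002764 mol.
[diluted HCl] = 0.002764 / 0.02224 = 0.1243 M.
Dilution factor = 500.0/13.14 = 38.05, so [stock] = 0.1243 x 38.05 = 4.73 M.

4.73 M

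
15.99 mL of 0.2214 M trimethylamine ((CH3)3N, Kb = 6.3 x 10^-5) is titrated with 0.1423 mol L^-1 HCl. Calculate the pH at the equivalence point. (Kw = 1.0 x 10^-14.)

5.43

n((CH3)3N) = 0.2214 x 0.01599 = 0.003540 mol; V(HCl) at equivalence = 0.003540/0.1423 = 0.02488 L.
At equivalence the base is fully converted to (CH3)3NH+; total volume = 0.04087 L, so [(CH3)3NH+] = 0.003540/0.04087 = 0.08662 M.
Ka((CH3)3NH+) = Kw/Kb = 1.0e-14 / 6.3 x 10^-5 = 1.59e-10.
[H^+] = sqrt(Ka x [(CH3)3NH+]) = sqrt(1.59e-10 x 0.08662) = 3.71e-6 M.
pH = -log(3.71e-6) = 5.43.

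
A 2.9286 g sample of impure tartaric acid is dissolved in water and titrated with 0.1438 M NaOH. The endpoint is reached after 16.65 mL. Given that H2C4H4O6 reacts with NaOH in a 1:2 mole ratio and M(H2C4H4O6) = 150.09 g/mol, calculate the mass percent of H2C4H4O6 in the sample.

n(NaOH) = 0.1438 x 0.01665 = 0.002394 mol.
n(H2C4H4O6) = 0.002394 / 2 = 0.001197 mol.
mass of H2C4H4O6 = 0.001197 x 150.09 = 0.1797 g.
% purity = 0.1797 / 2.9286 x 100 = 6.14%.

6.14%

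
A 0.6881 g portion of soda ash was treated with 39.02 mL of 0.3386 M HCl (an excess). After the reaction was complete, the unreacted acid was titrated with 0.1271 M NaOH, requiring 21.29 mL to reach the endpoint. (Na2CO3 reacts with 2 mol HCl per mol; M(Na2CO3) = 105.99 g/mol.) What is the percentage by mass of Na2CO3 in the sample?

80.9%

Total n(HCl) added = 0.3386 x 0.03902 = 0.01321 mol.
n(NaOH) used = 0.1271 x 0.02129 = 0.002706 mol, which equals the excess n(HCl).
So n(HCl) consumed by the sample = 0.01321 - 0.002706 = 0.01051 mol.
n(Na2CO3) = 0.01051 / 2 = 0.005253 mol.
mass Na2CO3 = 0.005253 x 105.99 = 0.5568 g, so %Na2CO3 = 0.5568/0.6881 x 100 = 80.9%.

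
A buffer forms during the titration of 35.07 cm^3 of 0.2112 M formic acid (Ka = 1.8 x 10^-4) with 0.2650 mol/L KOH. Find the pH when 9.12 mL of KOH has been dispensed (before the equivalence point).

3.43

Initial n(HCOOH) = 0.2112 x 0.03507 = 0.007407 mol.
n(KOH) added = 0.2650 x 0.009120 = 0.002417 mol, converting that many moles of HCOOH to HCOO-.
Remaining n(HCOOH) = 0.004990 mol; n(HCOO-) = 0.002417 mol.
By Henderson-Hasselbalch, pH = pKa + log([A^-]/[HA]) = 3.74 + log(0.002417/0.004990) = 3.74 + (-0.31) = 3.43.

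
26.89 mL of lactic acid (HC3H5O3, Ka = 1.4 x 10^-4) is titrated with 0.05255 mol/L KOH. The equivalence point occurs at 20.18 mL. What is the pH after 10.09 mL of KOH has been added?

3.85

10.09 mL is exactly half the equivalence volume (20.18/2), i.e. the half-equivalence point.
There, n(HA) = n(A^-), so pH = pKa = -log(1.4 x 10^-4) = 3.85.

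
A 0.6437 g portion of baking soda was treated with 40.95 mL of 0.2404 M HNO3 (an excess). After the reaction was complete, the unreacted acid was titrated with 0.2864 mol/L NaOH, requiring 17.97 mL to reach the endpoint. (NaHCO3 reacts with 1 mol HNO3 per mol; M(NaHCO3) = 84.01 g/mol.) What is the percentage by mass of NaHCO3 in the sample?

61.3%

Total n(HNO3) added = 0.2404 x 0.04095 = 0.009844 mol.
n(NaOH) used = 0.2864 x 0.01797 = 0.005147 mol, which equals the excess n(HNO3).
So n(HNO3) consumed by the sample = 0.009844 - 0.005147 = 0.004698 mol.
n(NaHCO3) = 0.004698 / 1 = 0.004698 mol.
mass NaHCO3 = 0.004698 x 84.01 = 0.3947 g, so %NaHCO3 = 0.3947/0.6437 x 100 = 61.3%.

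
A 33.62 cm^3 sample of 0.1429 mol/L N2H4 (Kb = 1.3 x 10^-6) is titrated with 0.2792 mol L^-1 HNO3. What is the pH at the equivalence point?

4.57

n(N2H4) = 0.1429 x 0.03362 = 0.004804 mol; V(HNO3) at equivalence = 0.004804/0.2792 = 0.01721 L.
At equivalence the base is fully converted to N2H5+; total volume = 0.05083 L, so [N2H5+] = 0.004804/0.05083 = 0.09452 M.
Ka(N2H5+) = Kw/Kb = 1.0e-14 / 1.3 x 10^-6 = 7.69e-9.
[H^+] = sqrt(Ka x [N2H5+]) = sqrt(7.69e-9 x 0.09452) = 2.70e-5 M.
pH = -log(2.70e-5) = 4.57.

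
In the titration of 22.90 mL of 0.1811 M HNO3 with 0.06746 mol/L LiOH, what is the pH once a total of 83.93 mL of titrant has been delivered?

12.15

n(acid) = 0.1811 x 0.02290 = 0.004147 mol; n(LiOH) added = 0.06746 x 0.08393 = 0.005662 mol.
Base is in excess by 0.005662 - 0.004147 = 0.001515 mol in a total volume of 0.1068 L.
[OH^-] = 0.001515/0.1068 = 0.01418 M, so pOH = 1.85 and pH = 14.00 - 1.85 = 12.15.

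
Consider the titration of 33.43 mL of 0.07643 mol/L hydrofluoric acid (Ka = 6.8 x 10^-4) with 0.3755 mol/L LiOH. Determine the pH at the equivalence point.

n(HF) = 0.07643 x 0.03343 = 0.002555 mol; V(LiOH) at equivalence = 0.002555/0.3755 = 0.006804 L.
At equivalence all the acid is converted to F-; total volume = 0.03343 + 0.006804 = 0.04023 L, so [F-] = 0.002555/0.04023 = 0.06350 M.
Kb = Kw/Ka = 1.0e-14 / 6.8 x 10^-4 = 1.47e-11.
[OH^-] = sqrt(Kb x [F-]) = sqrt(1.47e-11 x 0.06350) = 9.66e-7 M.
pOH = 6.01, so pH = 14.00 - 6.01 = 7.99.

7.99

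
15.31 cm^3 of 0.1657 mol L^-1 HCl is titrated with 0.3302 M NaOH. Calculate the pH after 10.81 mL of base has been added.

n(acid) = 0.1657 x 0.01531 = 0.002537 mol; n(NaOH) added = 0.3302 x 0.01081 = 0.003569 mol.
Base is in excess by 0.003569 - 0.002537 = 0.001033 mol in a total volume of 0.02612 L.
[OH^-] = 0.001033/0.02612 = 0.03953 M, so pOH = 1.40 and pH = 14.00 - 1.40 = 12.60.

12.60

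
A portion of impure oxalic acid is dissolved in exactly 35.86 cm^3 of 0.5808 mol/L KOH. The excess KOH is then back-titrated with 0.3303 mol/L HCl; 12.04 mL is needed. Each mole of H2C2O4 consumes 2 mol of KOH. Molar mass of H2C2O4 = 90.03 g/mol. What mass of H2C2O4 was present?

0.759 g

Total n(KOH) added = 0.5808 x 0.03586 = 0.02083 mol.
n(HCl) used = 0.3303 x 0.01204 = 0.003977 mol, which equals the excess n(KOH).
So n(KOH) consumed by the sample = 0.02083 - 0.003977 = 0.01685 mol.
n(H2C2O4) = 0.01685 / 2 = 0.008425 mol.
mass = 0.008425 mol x 90.03 g/mol = 0.759 g.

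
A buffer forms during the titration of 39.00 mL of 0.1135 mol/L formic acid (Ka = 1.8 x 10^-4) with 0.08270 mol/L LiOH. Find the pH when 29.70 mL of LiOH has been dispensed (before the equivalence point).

Initial n(HCOOH) = 0.1135 x 0.03900 = 0.004426 mol.
n(LiOH) added = 0.08270 x 0.02970 = 0.002456 mol, converting that many moles of HCOOH to HCOO-.
Remaining n(HCOOH) = 0.001970 mol; n(HCOO-) = 0.002456 mol.
By Henderson-Hasselbalch, pH = pKa + log([A^-]/[HA]) = 3.74 + log(0.002456/0.001970) = 3.74 + (+0.10) = 3.84.

3.84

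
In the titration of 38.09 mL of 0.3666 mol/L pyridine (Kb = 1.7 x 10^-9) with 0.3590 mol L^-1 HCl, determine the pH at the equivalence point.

n(C5H5N) = 0.3666 x 0.03809 = 0.01396 mol; V(HCl) at equivalence = 0.01396/0.3590 = 0.03890 L.
At equivalence the base is fully converted to C5H5NH+; total volume = 0.07699 L, so [C5H5NH+] = 0.01396/0.07699 = 0.1814 M.
Ka(C5H5NH+) = Kw/Kb = 1.0e-14 / 1.7 x 10^-9 = 5.88e-6.
[H^+] = sqrt(Ka x [C5H5NH+]) = sqrt(5.88e-6 x 0.1814) = 0.00103 M.
pH = -log(0.00103) = 2.99.

2.99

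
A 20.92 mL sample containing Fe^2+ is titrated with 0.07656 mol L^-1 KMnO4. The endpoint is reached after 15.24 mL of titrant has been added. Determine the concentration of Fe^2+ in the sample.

0.279 M

n(KMnO4) = 0.07656 x 0.01524 = 0.001167 mol.
From the balanced equation, 1 mol KMnO4 reacts with 5 mol Fe^2+, so n(Fe^2+) = 0.001167 x 5/1 = 0.005834 mol.
[Fe^2+] = 0.005834 / 0.02092 L = 0.279 M.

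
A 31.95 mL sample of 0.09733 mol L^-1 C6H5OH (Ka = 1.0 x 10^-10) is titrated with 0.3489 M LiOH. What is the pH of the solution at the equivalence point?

11.44

n(C6H5OH) = 0.09733 x 0.03195 = 0.003110 mol; V(LiOH) at equivalence = 0.003110/0.3489 = 0.008913 L.
At equivalence all the acid is converted to C6H5O-; total volume = 0.03195 + 0.008913 = 0.04086 L, so [C6H5O-] = 0.003110/0.04086 = 0.07610 M.
Kb = Kw/Ka = 1.0e-14 / 1.0 x 10^-10 = 0.000100.
[OH^-] = sqrt(Kb x [C6H5O-]) = sqrt(0.000100 x 0.07610) = 0.00276 M.
pOH = 2.56, so pH = 14.00 - 2.56 = 11.44.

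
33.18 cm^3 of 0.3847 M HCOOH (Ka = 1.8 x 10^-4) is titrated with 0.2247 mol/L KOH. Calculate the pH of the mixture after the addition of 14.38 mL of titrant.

Initial n(HCOOH) = 0.3847 x 0.03318 = 0.01276 mol.
n(KOH) added = 0.2247 x 0.01438 = 0.003231 mol, converting that many moles of HCOOH to HCOO-.
Remaining n(HCOOH) = 0.009533 mol; n(HCOO-) = 0.003231 mol.
By Henderson-Hasselbalch, pH = pKa + log([A^-]/[HA]) = 3.74 + log(0.003231/0.009533) = 3.74 + (-0.47) = 3.27.

3.27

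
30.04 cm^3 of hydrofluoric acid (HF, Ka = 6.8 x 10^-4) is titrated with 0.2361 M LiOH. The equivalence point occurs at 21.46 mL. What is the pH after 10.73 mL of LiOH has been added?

3.17

10.73 mL is exactly half the equivalence volume (21.46/2), i.e. the half-equivalence point.
There, n(HA) = n(A^-), so pH = pKa = -log(6.8 x 10^-4) = 3.17.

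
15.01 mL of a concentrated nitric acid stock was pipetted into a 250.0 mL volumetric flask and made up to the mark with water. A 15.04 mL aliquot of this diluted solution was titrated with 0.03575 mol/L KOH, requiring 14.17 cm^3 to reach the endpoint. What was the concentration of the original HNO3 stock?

0.561 M

n(KOH) = 0.03575 x 0.01417 = 0.0005066 mol.
n(HNO3) in the aliquot = 0.0005066 mol.
[diluted HNO3] = 0.0005066 / 0.01504 = 0.03368 M.
Dilution factor = 250.0/15.01 = 16.66, so [stock] = 0.03368 x 16.66 = 0.561 M.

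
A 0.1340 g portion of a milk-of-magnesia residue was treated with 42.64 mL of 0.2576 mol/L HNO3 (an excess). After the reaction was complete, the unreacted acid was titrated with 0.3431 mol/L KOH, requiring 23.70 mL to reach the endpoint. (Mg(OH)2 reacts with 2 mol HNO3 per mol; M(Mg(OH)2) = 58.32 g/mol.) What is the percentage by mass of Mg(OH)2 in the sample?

Total n(HNO3) added = 0.2576 x 0.04264 = 0.01098 mol.
n(KOH) used = 0.3431 x 0.02370 = 0.008131 mol, which equals the excess n(HNO3).
So n(HNO3) consumed by the sample = 0.01098 - 0.008131 = 0.002853 mol.
n(Mg(OH)2) = 0.002853 / 2 = 0.001426 mol.
mass Mg(OH)2 = 0.001426 x 58.32 = 0.08318 g, so %Mg(OH)2 = 0.08318/0.1340 x 100 = 62.1%.

62.1%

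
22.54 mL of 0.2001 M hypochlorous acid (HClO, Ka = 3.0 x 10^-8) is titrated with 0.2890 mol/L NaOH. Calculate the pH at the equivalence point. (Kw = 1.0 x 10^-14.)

10.30

n(HClO) = 0.2001 x 0.02254 = 0.004510 mol; V(NaOH) at equivalence = 0.004510/0.2890 = 0.01561 L.
At equivalence all the acid is converted to ClO-; total volume = 0.02254 + 0.01561 = 0.03815 L, so [ClO-] = 0.004510/0.03815 = 0.1182 M.
Kb = Kw/Ka = 1.0e-14 / 3.0 x 10^-8 = 3.33e-7.
[OH^-] = sqrt(Kb x [ClO-]) = sqrt(3.33e-7 x 0.1182) = 0.000199 M.
pOH = 3.70, so pH = 14.00 - 3.70 = 10.30.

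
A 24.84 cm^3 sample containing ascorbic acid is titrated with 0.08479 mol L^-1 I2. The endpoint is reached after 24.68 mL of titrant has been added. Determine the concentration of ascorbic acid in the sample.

n(I2) = 0.08479 x 0.02468 = 0.002093 mol.
From the balanced equation, 1 mol I2 reacts with 1 mol ascorbic acid, so n(ascorbic acid) = 0.002093 x 1/1 = 0.002093 mol.
[ascorbic acid] = 0.002093 / 0.02484 L = 0.0842 M.

0.0842 M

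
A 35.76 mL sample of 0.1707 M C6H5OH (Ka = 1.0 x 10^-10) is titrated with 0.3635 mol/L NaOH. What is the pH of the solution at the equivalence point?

n(C6H5OH) = 0.1707 x 0.03576 = 0.006104 mol; V(NaOH) at equivalence = 0.006104/0.3635 = 0.01679 L.
At equivalence all the acid is converted to C6H5O-; total volume = 0.03576 + 0.01679 = 0.05255 L, so [C6H5O-] = 0.006104/0.05255 = 0.1162 M.
Kb = Kw/Ka = 1.0e-14 / 1.0 x 10^-10 = 0.000100.
[OH^-] = sqrt(Kb x [C6H5O-]) = sqrt(0.000100 x 0.1162) = 0.00341 M.
pOH = 2.47, so pH = 14.00 - 2.47 = 11.53.

11.53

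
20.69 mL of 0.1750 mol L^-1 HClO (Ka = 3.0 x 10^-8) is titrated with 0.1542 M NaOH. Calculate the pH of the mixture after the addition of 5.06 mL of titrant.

6.96

Initial n(HClO) = 0.1750 x 0.02069 = 0.003621 mol.
n(NaOH) added = 0.1542 x 0.005060 = 0.0007803 mol, converting that many moles of HClO to ClO-.
Remaining n(HClO) = 0.002840 mol; n(ClO-) = 0.0007803 mol.
By Henderson-Hasselbalch, pH = pKa + log([A^-]/[HA]) = 7.52 + log(0.0007803/0.002840) = 7.52 + (-0.56) = 6.96.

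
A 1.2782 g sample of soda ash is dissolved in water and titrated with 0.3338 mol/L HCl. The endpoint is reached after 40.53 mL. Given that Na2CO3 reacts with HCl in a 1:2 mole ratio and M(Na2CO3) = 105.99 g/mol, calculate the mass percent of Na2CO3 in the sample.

56.1%

n(HCl) = 0.3338 x 0.04053 = 0.01353 mol.
n(Na2CO3) = 0.01353 / 2 = 0.006764 mol.
mass of Na2CO3 = 0.006764 x 105.99 = 0.7170 g.
% purity = 0.7170 / 1.2782 x 100 = 56.1%.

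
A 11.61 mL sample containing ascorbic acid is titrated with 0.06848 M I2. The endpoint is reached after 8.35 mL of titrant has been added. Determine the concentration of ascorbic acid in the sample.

n(I2) = 0.06848 x 0.008350 = 0.0005718 mol.
From the balanced equation, 1 mol I2 reacts with 1 mol ascorbic acid, so n(ascorbic acid) = 0.0005718 x 1/1 = 0.0005718 mol.
[ascorbic acid] = 0.0005718 / 0.01161 L = 0.0493 M.

0.0493 M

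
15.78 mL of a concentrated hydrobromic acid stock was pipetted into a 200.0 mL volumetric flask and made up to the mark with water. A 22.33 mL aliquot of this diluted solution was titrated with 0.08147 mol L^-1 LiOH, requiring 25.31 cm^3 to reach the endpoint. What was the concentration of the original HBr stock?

1.17 M

n(LiOH) = 0.08147 x 0.02531 = 0.002062 mol.
n(HBr) in the aliquot = 0.002062 mol.
[diluted HBr] = 0.002062 / 0.02233 = 0.09234 M.
Dilution factor = 200.0/15.78 = 12.67, so [stock] = 0.09234 x 12.67 = 1.17 M.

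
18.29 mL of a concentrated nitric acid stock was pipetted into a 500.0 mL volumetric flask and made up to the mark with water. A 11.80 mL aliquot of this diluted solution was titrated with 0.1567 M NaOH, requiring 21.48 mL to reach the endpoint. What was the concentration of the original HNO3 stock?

7.80 M

n(NaOH) = 0.1567 x 0.02148 = 0.003366 mol.
n(HNO3) in the aliquot = 0.003366 mol.
[diluted HNO3] = 0.003366 / 0.01180 = 0.2852 M.
Dilution factor = 500.0/18.29 = 27.34, so [stock] = 0.2852 x 27.34 = 7.80 M.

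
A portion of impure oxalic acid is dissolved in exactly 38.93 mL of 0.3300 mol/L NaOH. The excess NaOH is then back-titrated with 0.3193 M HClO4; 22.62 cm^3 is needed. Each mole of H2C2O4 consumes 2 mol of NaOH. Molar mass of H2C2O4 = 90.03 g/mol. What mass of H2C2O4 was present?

Total n(NaOH) added = 0.3300 x 0.03893 = 0.01285 mol.
n(HClO4) used = 0.3193 x 0.02262 = 0.007223 mol, which equals the excess n(NaOH).
So n(NaOH) consumed by the sample = 0.01285 - 0.007223 = 0.005624 mol.
n(H2C2O4) = 0.005624 / 2 = 0.002812 mol.
mass = 0.002812 mol x 90.03 g/mol = 0.253 g.

0.253 g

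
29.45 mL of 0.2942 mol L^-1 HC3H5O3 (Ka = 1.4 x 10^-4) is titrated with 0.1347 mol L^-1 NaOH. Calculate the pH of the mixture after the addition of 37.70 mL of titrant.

4.00

Initial n(HC3H5O3) = 0.2942 x 0.02945 = 0.008664 mol.
n(NaOH) added = 0.1347 x 0.03770 = 0.005078 mol, converting that many moles of HC3H5O3 to C3H5O3-.
Remaining n(HC3H5O3) = 0.003586 mol; n(C3H5O3-) = 0.005078 mol.
By Henderson-Hasselbalch, pH = pKa + log([A^-]/[HA]) = 3.85 + log(0.005078/0.003586) = 3.85 + (+0.15) = 4.00.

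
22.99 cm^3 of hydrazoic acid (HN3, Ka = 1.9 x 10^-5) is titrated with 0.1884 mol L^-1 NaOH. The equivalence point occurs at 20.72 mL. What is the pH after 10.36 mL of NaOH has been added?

10.36 mL is exactly half the equivalence volume (20.72/2), i.e. the half-equivalence point.
There, n(HA) = n(A^-), so pH = pKa = -log(1.9 x 10^-5) = 4.72.

4.72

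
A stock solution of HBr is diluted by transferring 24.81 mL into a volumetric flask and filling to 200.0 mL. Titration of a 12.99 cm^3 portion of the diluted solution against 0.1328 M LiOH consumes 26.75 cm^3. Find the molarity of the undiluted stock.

n(LiOH) = 0.1328 x 0.02675 = 0.003552 mol.
n(HBr) in the aliquot = 0.003552 mol.
[diluted HBr] = 0.003552 / 0.01299 = 0.2735 M.
Dilution factor = 200.0/24.81 = 8.061, so [stock] = 0.2735 x 8.061 = 2.20 M.

2.20 M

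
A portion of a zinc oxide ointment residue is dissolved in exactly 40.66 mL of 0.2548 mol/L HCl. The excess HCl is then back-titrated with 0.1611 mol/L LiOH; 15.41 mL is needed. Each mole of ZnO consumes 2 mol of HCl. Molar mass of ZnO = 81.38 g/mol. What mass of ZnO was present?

Total n(HCl) added = 0.2548 x 0.04066 = 0.01036 mol.
n(LiOH) used = 0.1611 x 0.01541 = 0.002483 mol, which equals the excess n(HCl).
So n(HCl) consumed by the sample = 0.01036 - 0.002483 = 0.007878 mol.
n(ZnO) = 0.007878 / 2 = 0.003939 mol.
mass = 0.003939 mol x 81.38 g/mol = 0.321 g.

0.321 g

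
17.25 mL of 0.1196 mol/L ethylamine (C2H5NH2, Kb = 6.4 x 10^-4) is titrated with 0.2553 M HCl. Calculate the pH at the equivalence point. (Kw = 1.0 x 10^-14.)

n(C2H5NH2) = 0.1196 x 0.01725 = 0.002063 mol; V(HCl) at equivalence = 0.002063/0.2553 = 0.008081 L.
At equivalence the base is fully converted to C2H5NH3+; total volume = 0.02533 L, so [C2H5NH3+] = 0.002063/0.02533 = 0.08145 M.
Ka(C2H5NH3+) = Kw/Kb = 1.0e-14 / 6.4 x 10^-4 = 1.56e-11.
[H^+] = sqrt(Ka x [C2H5NH3+]) = sqrt(1.56e-11 x 0.08145) = 1.13e-6 M.
pH = -log(1.13e-6) = 5.95.

5.95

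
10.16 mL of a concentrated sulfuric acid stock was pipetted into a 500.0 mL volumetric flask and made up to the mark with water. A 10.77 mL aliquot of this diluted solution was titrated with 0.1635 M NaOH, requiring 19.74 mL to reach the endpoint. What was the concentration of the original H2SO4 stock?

n(NaOH) = 0.1635 x 0.01974 = 0.003227 mol.
n(H2SO4) in the aliquot = 0.003227 x 1/2 = 0.001614 mol.
[diluted H2SO4] = 0.001614 / 0.01077 = 0.1498 M.
Dilution factor = 500.0/10.16 = 49.21, so [stock] = 0.1498 x 49.21 = 7.37 M.

7.37 M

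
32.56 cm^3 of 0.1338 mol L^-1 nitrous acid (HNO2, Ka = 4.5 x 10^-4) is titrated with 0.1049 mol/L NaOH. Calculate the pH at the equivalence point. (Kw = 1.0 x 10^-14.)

n(HNO2) = 0.1338 x 0.03256 = 0.004357 mol; V(NaOH) at equivalence = 0.004357/0.1049 = 0.04153 L.
At equivalence all the acid is converted to NO2-; total volume = 0.03256 + 0.04153 = 0.07409 L, so [NO2-] = 0.004357/0.07409 = 0.05880 M.
Kb = Kw/Ka = 1.0e-14 / 4.5 x 10^-4 = 2.22e-11.
[OH^-] = sqrt(Kb x [NO2-]) = sqrt(2.22e-11 x 0.05880) = 1.14e-6 M.
pOH = 5.94, so pH = 14.00 - 5.94 = 8.06.

8.06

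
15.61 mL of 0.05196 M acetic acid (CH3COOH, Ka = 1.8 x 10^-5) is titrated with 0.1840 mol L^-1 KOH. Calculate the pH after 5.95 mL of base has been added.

12.12

n(acid) = 0.05196 x 0.01561 = 0.0008111 mol; n(KOH) added = 0.1840 x 0.005950 = 0.001095 mol.
Base is in excess by 0.001095 - 0.0008111 = 0.0002837 mol in a total volume of 0.02156 L.
[OH^-] = 0.0002837/0.02156 = 0.01316 M, so pOH = 1.88 and pH = 14.00 - 1.88 = 12.12.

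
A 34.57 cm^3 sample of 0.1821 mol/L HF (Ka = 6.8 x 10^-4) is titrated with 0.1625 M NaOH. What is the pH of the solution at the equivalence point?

8.05

n(HF) = 0.1821 x 0.03457 = 0.006295 mol; V(NaOH) at equivalence = 0.006295/0.1625 = 0.03874 L.
At equivalence all the acid is converted to F-; total volume = 0.03457 + 0.03874 = 0.07331 L, so [F-] = 0.006295/0.07331 = 0.08587 M.
Kb = Kw/Ka = 1.0e-14 / 6.8 x 10^-4 = 1.47e-11.
[OH^-] = sqrt(Kb x [F-]) = sqrt(1.47e-11 x 0.08587) = 1.12e-6 M.
pOH = 5.95, so pH = 14.00 - 5.95 = 8.05.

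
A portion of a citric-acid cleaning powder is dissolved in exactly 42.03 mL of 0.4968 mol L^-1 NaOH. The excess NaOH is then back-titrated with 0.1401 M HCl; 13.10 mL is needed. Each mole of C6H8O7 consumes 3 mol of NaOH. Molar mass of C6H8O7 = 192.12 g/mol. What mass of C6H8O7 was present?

Total n(NaOH) added = 0.4968 x 0.04203 = 0.02088 mol.
n(HCl) used = 0.1401 x 0.01310 = 0.001835 mol, which equals the excess n(NaOH).
So n(NaOH) consumed by the sample = 0.02088 - 0.001835 = 0.01905 mol.
n(C6H8O7) = 0.01905 / 3 = 0.006348 mol.
mass = 0.006348 mol x 192.12 g/mol = 1.22 g.

1.22 g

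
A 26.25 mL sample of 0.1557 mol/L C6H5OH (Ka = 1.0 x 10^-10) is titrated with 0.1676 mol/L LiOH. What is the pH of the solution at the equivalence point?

n(C6H5OH) = 0.1557 x 0.02625 = 0.004087 mol; V(LiOH) at equivalence = 0.004087/0.1676 = 0.02439 L.
At equivalence all the acid is converted to C6H5O-; total volume = 0.02625 + 0.02439 = 0.05064 L, so [C6H5O-] = 0.004087/0.05064 = 0.08072 M.
Kb = Kw/Ka = 1.0e-14 / 1.0 x 10^-10 = 0.000100.
[OH^-] = sqrt(Kb x [C6H5O-]) = sqrt(0.000100 x 0.08072) = 0.00284 M.
pOH = 2.55, so pH = 14.00 - 2.55 = 11.45.

11.45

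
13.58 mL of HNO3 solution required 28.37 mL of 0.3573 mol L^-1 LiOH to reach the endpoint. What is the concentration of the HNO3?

0.746 M

n(LiOH) delivered = 0.3573 x 0.02837 = 0.01014 mol.
For a 1:1 reaction, n(HNO3) = 0.01014 mol.
[HNO3] = 0.01014 mol / 0.01358 L = 0.746 M.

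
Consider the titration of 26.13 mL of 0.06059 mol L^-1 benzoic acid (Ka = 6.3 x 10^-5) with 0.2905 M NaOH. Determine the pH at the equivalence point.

8.45

n(C6H5COOH) = 0.06059 x 0.02613 = 0.001583 mol; V(NaOH) at equivalence = 0.001583/0.2905 = 0.005450 L.
At equivalence all the acid is converted to C6H5COO-; total volume = 0.02613 + 0.005450 = 0.03158 L, so [C6H5COO-] = 0.001583/0.03158 = 0.05013 M.
Kb = Kw/Ka = 1.0e-14 / 6.3 x 10^-5 = 1.59e-10.
[OH^-] = sqrt(Kb x [C6H5COO-]) = sqrt(1.59e-10 x 0.05013) = 2.82e-6 M.
pOH = 5.55, so pH = 14.00 - 5.55 = 8.45.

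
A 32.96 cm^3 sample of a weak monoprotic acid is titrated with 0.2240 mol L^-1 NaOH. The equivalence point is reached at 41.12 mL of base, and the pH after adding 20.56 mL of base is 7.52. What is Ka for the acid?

3.0 x 10^-8

20.56 mL is half of the equivalence volume, so this is the half-equivalence point where [HA] = [A^-].
At half-equivalence pH = pKa, so pKa = 7.52.
Ka = 10^(-7.52) = 3.0 x 10^-8.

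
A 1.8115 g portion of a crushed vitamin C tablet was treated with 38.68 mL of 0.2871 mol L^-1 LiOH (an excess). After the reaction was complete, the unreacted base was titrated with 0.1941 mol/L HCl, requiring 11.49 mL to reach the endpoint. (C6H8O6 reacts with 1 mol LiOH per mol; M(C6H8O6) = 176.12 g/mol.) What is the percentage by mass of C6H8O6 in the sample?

Total n(LiOH) added = 0.2871 x 0.03868 = 0.01111 mol.
n(HCl) used = 0.1941 x 0.01149 = 0.002230 mol, which equals the excess n(LiOH).
So n(LiOH) consumed by the sample = 0.01111 - 0.002230 = 0.008875 mol.
n(C6H8O6) = 0.008875 / 1 = 0.008875 mol.
mass C6H8O6 = 0.008875 x 176.12 = 1.563 g, so %C6H8O6 = 1.563/1.8115 x 100 = 86.3%.

86.3%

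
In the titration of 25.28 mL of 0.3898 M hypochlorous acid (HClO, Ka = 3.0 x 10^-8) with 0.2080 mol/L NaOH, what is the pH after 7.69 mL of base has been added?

6.81

Initial n(HClO) = 0.3898 x 0.02528 = 0.009854 mol.
n(NaOH) added = 0.2080 x 0.007690 = 0.001600 mol, converting that many moles of HClO to ClO-.
Remaining n(HClO) = 0.008255 mol; n(ClO-) = 0.001600 mol.
By Henderson-Hasselbalch, pH = pKa + log([A^-]/[HA]) = 7.52 + log(0.001600/0.008255) = 7.52 + (-0.71) = 6.81.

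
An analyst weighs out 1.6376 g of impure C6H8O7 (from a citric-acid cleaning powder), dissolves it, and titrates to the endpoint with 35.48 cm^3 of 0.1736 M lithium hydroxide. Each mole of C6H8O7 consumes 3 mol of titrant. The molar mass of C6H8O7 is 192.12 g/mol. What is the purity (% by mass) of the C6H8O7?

24.1%

n(LiOH) = 0.1736 x 0.03548 = 0.006159 mol.
n(C6H8O7) = 0.006159 / 3 = 0.002053 mol.
mass of C6H8O7 = 0.002053 x 192.12 = 0.3944 g.
% purity = 0.3944 / 1.6376 x 100 = 24.1%.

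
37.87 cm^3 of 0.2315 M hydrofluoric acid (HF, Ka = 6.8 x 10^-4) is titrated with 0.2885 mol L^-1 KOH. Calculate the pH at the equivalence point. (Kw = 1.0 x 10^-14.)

n(HF) = 0.2315 x 0.03787 = 0.008767 mol; V(KOH) at equivalence = 0.008767/0.2885 = 0.03039 L.
At equivalence all the acid is converted to F-; total volume = 0.03787 + 0.03039 = 0.06826 L, so [F-] = 0.008767/0.06826 = 0.1284 M.
Kb = Kw/Ka = 1.0e-14 / 6.8 x 10^-4 = 1.47e-11.
[OH^-] = sqrt(Kb x [F-]) = sqrt(1.47e-11 x 0.1284) = 1.37e-6 M.
pOH = 5.86, so pH = 14.00 - 5.86 = 8.14.

8.14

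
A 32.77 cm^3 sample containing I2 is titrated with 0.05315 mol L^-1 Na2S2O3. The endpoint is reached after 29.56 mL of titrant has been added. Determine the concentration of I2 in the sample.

n(Na2S2O3) = 0.05315 x 0.02956 = 0.001571 mol.
From the balanced equation, 2 mol Na2S2O3 reacts with 1 mol I2, so n(I2) = 0.001571 x 1/2 = 0.0007856 mol.
[I2] = 0.0007856 / 0.03277 L = 0.0240 M.

0.0240 M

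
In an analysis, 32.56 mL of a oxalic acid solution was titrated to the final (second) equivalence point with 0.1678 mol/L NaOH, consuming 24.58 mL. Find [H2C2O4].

n(NaOH) = 0.1678 x 0.02458 = 0.004125 mol.
At the final (second) equivalence point, 2 mol OH^- react per mol H2C2O4, so n(H2C2O4) = 0.004125 / 2 = 0.002062 mol.
[H2C2O4] = 0.002062 / 0.03256 L = 0.0633 M.

0.0633 M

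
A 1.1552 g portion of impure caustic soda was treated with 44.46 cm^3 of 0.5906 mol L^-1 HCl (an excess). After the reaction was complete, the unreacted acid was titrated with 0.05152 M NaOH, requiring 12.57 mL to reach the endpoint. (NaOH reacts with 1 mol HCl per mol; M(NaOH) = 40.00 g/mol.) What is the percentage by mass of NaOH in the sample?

Total n(HCl) added = 0.5906 x 0.04446 = 0.02626 mol.
n(NaOH) used = 0.05152 x 0.01257 = 0.0006476 mol, which equals the excess n(HCl).
So n(HCl) consumed by the sample = 0.02626 - 0.0006476 = 0.02561 mol.
n(NaOH) = 0.02561 / 1 = 0.02561 mol.
mass NaOH = 0.02561 x 40.00 = 1.024 g, so %NaOH = 1.024/1.1552 x 100 = 88.7%.

88.7%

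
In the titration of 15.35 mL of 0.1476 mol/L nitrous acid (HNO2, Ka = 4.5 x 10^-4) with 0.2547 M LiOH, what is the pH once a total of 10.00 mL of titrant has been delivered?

n(acid) = 0.1476 x 0.01535 = 0.002266 mol; n(LiOH) added = 0.2547 x 0.01000 = 0.002547 mol.
Base is in excess by 0.002547 - 0.002266 = 0.0002813 mol in a total volume of 0.02535 L.
[OH^-] = 0.0002813/0.02535 = 0.01110 M, so pOH = 1.95 and pH = 14.00 - 1.95 = 12.05.

12.05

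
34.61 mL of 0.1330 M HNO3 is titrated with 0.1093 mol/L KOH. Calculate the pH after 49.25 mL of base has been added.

n(acid) = 0.1330 x 0.03461 = 0.004603 mol; n(KOH) added = 0.1093 x 0.04925 = 0.005383 mol.
Base is in excess by 0.005383 - 0.004603 = 0.0007799 mol in a total volume of 0.08386 L.
[OH^-] = 0.0007799/0.08386 = 0.009300 M, so pOH = 2.03 and pH = 14.00 - 2.03 = 11.97.

11.97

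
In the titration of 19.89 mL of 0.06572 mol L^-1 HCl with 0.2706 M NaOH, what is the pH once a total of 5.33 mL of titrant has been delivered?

11.73

n(acid) = 0.06572 x 0.01989 = 0.001307 mol; n(NaOH) added = 0.2706 x 0.005330 = 0.001442 mol.
Base is in excess by 0.001442 - 0.001307 = 0.0001351 mol in a total volume of 0.02522 L.
[OH^-] = 0.0001351/0.02522 = 0.005358 M, so pOH = 2.27 and pH = 14.00 - 2.27 = 11.73.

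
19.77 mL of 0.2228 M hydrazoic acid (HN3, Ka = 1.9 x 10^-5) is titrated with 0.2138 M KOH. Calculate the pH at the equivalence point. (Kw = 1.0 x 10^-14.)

8.88

n(HN3) = 0.2228 x 0.01977 = 0.004405 mol; V(KOH) at equivalence = 0.004405/0.2138 = 0.02060 L.
At equivalence all the acid is converted to N3-; total volume = 0.01977 + 0.02060 = 0.04037 L, so [N3-] = 0.004405/0.04037 = 0.1091 M.
Kb = Kw/Ka = 1.0e-14 / 1.9 x 10^-5 = 5.26e-10.
[OH^-] = sqrt(Kb x [N3-]) = sqrt(5.26e-10 x 0.1091) = 7.58e-6 M.
pOH = 5.12, so pH = 14.00 - 5.12 = 8.88.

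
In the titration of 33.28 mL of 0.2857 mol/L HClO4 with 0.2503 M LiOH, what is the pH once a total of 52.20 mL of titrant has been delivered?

12.62

n(acid) = 0.2857 x 0.03328 = 0.009508 mol; n(LiOH) added = 0.2503 x 0.05220 = 0.01307 mol.
Base is in excess by 0.01307 - 0.009508 = 0.003558 mol in a total volume of 0.08548 L.
[OH^-] = 0.003558/0.08548 = 0.04162 M, so pOH = 1.38 and pH = 14.00 - 1.38 = 12.62.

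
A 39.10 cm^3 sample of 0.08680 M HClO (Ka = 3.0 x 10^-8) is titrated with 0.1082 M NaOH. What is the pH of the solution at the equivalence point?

n(HClO) = 0.08680 x 0.03910 = 0.003394 mol; V(NaOH) at equivalence = 0.003394/0.1082 = 0.03137 L.
At equivalence all the acid is converted to ClO-; total volume = 0.03910 + 0.03137 = 0.07047 L, so [ClO-] = 0.003394/0.07047 = 0.04816 M.
Kb = Kw/Ka = 1.0e-14 / 3.0 x 10^-8 = 3.33e-7.
[OH^-] = sqrt(Kb x [ClO-]) = sqrt(3.33e-7 x 0.04816) = 0.000127 M.
pOH = 3.90, so pH = 14.00 - 3.90 = 10.10.

10.10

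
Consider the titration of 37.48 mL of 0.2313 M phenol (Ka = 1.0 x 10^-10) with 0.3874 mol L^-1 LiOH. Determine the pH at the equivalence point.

11.58

n(C6H5OH) = 0.2313 x 0.03748 = 0.008669 mol; V(LiOH) at equivalence = 0.008669/0.3874 = 0.02238 L.
At equivalence all the acid is converted to C6H5O-; total volume = 0.03748 + 0.02238 = 0.05986 L, so [C6H5O-] = 0.008669/0.05986 = 0.1448 M.
Kb = Kw/Ka = 1.0e-14 / 1.0 x 10^-10 = 0.000100.
[OH^-] = sqrt(Kb x [C6H5O-]) = sqrt(0.000100 x 0.1448) = 0.00381 M.
pOH = 2.42, so pH = 14.00 - 2.42 = 11.58.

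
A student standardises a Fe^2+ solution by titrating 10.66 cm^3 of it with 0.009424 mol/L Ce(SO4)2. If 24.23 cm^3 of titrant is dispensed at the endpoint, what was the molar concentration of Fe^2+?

0.0214 M

n(Ce(SO4)2) = 0.009424 x 0.02423 = 0.0002283 mol.
From the balanced equation, 1 mol Ce(SO4)2 reacts with 1 mol Fe^2+, so n(Fe^2+) = 0.0002283 x 1/1 = 0.0002283 mol.
[Fe^2+] = 0.0002283 / 0.01066 L = 0.0214 M.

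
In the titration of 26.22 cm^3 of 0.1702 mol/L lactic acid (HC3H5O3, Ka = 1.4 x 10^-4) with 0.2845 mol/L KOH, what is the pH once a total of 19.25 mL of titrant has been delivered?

12.35

n(acid) = 0.1702 x 0.02622 = 0.004463 mol; n(KOH) added = 0.2845 x 0.01925 = 0.005477 mol.
Base is in excess by 0.005477 - 0.004463 = 0.001014 mol in a total volume of 0.04547 L.
[OH^-] = 0.001014/0.04547 = 0.02230 M, so pOH = 1.65 and pH = 14.00 - 1.65 = 12.35.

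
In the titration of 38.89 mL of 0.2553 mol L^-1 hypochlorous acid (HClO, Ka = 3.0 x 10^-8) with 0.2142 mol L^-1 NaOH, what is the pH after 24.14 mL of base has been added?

7.56

Initial n(HClO) = 0.2553 x 0.03889 = 0.009929 mol.
n(NaOH) added = 0.2142 x 0.02414 = 0.005171 mol, converting that many moles of HClO to ClO-.
Remaining n(HClO) = 0.004758 mol; n(ClO-) = 0.005171 mol.
By Henderson-Hasselbalch, pH = pKa + log([A^-]/[HA]) = 7.52 + log(0.005171/0.004758) = 7.52 + (+0.04) = 7.56.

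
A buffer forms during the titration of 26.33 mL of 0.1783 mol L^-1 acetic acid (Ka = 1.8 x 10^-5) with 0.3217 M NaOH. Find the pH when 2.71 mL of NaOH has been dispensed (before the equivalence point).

4.10

Initial n(CH3COOH) = 0.1783 x 0.02633 = 0.004695 mol.
n(NaOH) added = 0.3217 x 0.002710 = 0.0008718 mol, converting that many moles of CH3COOH to CH3COO-.
Remaining n(CH3COOH) = 0.003823 mol; n(CH3COO-) = 0.0008718 mol.
By Henderson-Hasselbalch, pH = pKa + log([A^-]/[HA]) = 4.74 + log(0.0008718/0.003823) = 4.74 + (-0.64) = 4.10.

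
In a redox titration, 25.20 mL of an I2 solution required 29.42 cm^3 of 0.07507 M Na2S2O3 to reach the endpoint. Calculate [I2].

0.0438 M

n(Na2S2O3) = 0.07507 x 0.02942 = 0.002209 mol.
From the balanced equation, 2 mol Na2S2O3 reacts with 1 mol I2, so n(I2) = 0.002209 x 1/2 = 0.001104 mol.
[I2] = 0.001104 / 0.02520 L = 0.0438 M.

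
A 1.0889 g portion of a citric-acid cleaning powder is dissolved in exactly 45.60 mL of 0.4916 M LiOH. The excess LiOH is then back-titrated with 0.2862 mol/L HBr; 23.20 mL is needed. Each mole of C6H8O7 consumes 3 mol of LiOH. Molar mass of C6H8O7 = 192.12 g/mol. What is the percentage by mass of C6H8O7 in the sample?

Total n(LiOH) added = 0.4916 x 0.04560 = 0.02242 mol.
n(HBr) used = 0.2862 x 0.02320 = 0.006640 mol, which equals the excess n(LiOH).
So n(LiOH) consumed by the sample = 0.02242 - 0.006640 = 0.01578 mol.
n(C6H8O7) = 0.01578 / 3 = 0.005259 mol.
mass C6H8O7 = 0.005259 x 192.12 = 1.010 g, so %C6H8O7 = 1.010/1.0889 x 100 = 92.8%.

92.8%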